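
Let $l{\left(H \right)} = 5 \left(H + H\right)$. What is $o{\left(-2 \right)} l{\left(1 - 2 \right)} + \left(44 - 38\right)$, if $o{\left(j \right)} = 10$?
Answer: $-94$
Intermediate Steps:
$l{\left(H \right)} = 10 H$ ($l{\left(H \right)} = 5 \cdot 2 H = 10 H$)
$o{\left(-2 \right)} l{\left(1 - 2 \right)} + \left(44 - 38\right) = 10 \cdot 10 \left(1 - 2\right) + \left(44 - 38\right) = 10 \cdot 10 \left(-1\right) + \left(44 - 38\right) = 10 \left(-10\right) + 6 = -100 + 6 = -94$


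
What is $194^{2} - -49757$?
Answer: $87393$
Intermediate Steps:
$194^{2} - -49757 = 37636 + 49757 = 87393$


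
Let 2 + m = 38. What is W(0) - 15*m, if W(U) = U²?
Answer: -540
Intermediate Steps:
m = 36 (m = -2 + 38 = 36)
W(0) - 15*m = 0² - 15*36 = 0 - 540 = -540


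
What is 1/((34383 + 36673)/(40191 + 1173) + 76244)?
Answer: 10341/788456968 ≈ 1.3115e-5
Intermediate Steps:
1/((34383 + 36673)/(40191 + 1173) + 76244) = 1/(71056/41364 + 76244) = 1/(71056*(1/41364) + 76244) = 1/(17764/10341 + 76244) = 1/(788456968/10341) = 10341/788456968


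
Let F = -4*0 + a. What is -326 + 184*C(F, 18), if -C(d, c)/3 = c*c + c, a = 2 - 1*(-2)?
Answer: -189110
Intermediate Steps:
a = 4 (a = 2 + 2 = 4)
F = 4 (F = -4*0 + 4 = 0 + 4 = 4)
C(d, c) = -3*c - 3*c² (C(d, c) = -3*(c*c + c) = -3*(c² + c) = -3*(c + c²) = -3*c - 3*c²)
-326 + 184*C(F, 18) = -326 + 184*(-3*18*(1 + 18)) = -326 + 184*(-3*18*19) = -326 + 184*(-1026) = -326 - 188784 = -189110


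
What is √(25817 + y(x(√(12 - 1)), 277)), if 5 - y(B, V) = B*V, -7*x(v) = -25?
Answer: √1216803/7 ≈ 157.58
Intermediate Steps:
x(v) = 25/7 (x(v) = -⅐*(-25) = 25/7)
y(B, V) = 5 - B*V
√(25817 + y(x(√(12 - 1)), 277)) = √(25817 + (5 - 1*25/7*277)) = √(25817 + (5 - 6925/7)) = √(25817 - 6890/7) = √(173829/7) = √1216803/7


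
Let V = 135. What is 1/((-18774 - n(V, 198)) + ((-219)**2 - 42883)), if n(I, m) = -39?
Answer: -1/13657 ≈ -7.3223e-5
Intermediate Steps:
1/((-18774 - n(V, 198)) + ((-219)**2 - 42883)) = 1/((-18774 - 1*(-39)) + ((-219)**2 - 42883)) = 1/((-18774 + 39) + (47961 - 42883)) = 1/(-18735 + 5078) = 1/(-13657) = -1/13657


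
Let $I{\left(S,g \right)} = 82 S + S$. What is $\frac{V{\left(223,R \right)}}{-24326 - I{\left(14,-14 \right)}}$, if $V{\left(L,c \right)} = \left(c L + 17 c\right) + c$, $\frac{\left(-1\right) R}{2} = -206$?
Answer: $- \frac{24823}{6372} \approx -3.8956$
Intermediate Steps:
$R = 412$ ($R = \left(-2\right) \left(-206\right) = 412$)
$I{\left(S,g \right)} = 83 S$
$V{\left(L,c \right)} = 18 c + L c$ ($V{\left(L,c \right)} = \left(L c + 17 c\right) + c = \left(17 c + L c\right) + c = 18 c + L c$)
$\frac{V{\left(223,R \right)}}{-24326 - I{\left(14,-14 \right)}} = \frac{412 \left(18 + 223\right)}{-24326 - 83 \cdot 14} = \frac{412 \cdot 241}{-24326 - 1162} = \frac{99292}{-24326 - 1162} = \frac{99292}{-25488} = 99292 \left(- \frac{1}{25488}\right) = - \frac{24823}{6372}$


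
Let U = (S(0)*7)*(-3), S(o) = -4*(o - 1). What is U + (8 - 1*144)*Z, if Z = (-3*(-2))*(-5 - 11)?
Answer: 12972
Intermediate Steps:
S(o) = 4 - 4*o (S(o) = -4*(-1 + o) = 4 - 4*o)
U = -84 (U = ((4 - 4*0)*7)*(-3) = ((4 + 0)*7)*(-3) = (4*7)*(-3) = 28*(-3) = -84)
Z = -96 (Z = 6*(-16) = -96)
U + (8 - 1*144)*Z = -84 + (8 - 1*144)*(-96) = -84 + (8 - 144)*(-96) = -84 - 136*(-96) = -84 + 13056 = 12972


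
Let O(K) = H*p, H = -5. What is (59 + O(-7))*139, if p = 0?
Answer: 8201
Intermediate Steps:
O(K) = 0 (O(K) = -5*0 = 0)
(59 + O(-7))*139 = (59 + 0)*139 = 59*139 = 8201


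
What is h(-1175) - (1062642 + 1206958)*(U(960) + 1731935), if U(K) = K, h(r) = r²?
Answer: -3932977111375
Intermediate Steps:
h(-1175) - (1062642 + 1206958)*(U(960) + 1731935) = (-1175)² - (1062642 + 1206958)*(960 + 1731935) = 1380625 - 2269600*1732895 = 1380625 - 1*3932978492000 = 1380625 - 3932978492000 = -3932977111375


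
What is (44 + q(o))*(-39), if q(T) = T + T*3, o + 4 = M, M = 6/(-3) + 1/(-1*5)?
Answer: -3744/5 ≈ -748.80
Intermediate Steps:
M = -11/5 (M = 6*(-1/3) + 1/(-5) = -2 + 1*(-1/5) = -2 - 1/5 = -11/5 ≈ -2.2000)
o = -31/5 (o = -4 - 11/5 = -31/5 ≈ -6.2000)
q(T) = 4*T (q(T) = T + 3*T = 4*T)
(44 + q(o))*(-39) = (44 + 4*(-31/5))*(-39) = (44 - 124/5)*(-39) = (96/5)*(-39) = -3744/5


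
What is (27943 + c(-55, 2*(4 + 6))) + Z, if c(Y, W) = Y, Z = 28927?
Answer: 56815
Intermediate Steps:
(27943 + c(-55, 2*(4 + 6))) + Z = (27943 - 55) + 28927 = 27888 + 28927 = 56815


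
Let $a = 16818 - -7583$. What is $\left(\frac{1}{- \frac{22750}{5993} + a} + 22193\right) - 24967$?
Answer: $- \frac{31199485453}{11247111} \approx -2774.0$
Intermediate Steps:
$a = 24401$ ($a = 16818 + 7583 = 24401$)
$\left(\frac{1}{- \frac{22750}{5993} + a} + 22193\right) - 24967 = \left(\frac{1}{- \frac{22750}{5993} + 24401} + 22193\right) - 24967 = \left(\frac{1}{\left(-22750\right) \frac{1}{5993} + 24401} + 22193\right) - 24967 = \left(\frac{1}{- \frac{1750}{461} + 24401} + 22193\right) - 24967 = \left(\frac{1}{\frac{11247111}{461}} + 22193\right) - 24967 = \left(\frac{461}{11247111} + 22193\right) - 24967 = \frac{249607134884}{11247111} - 24967 = - \frac{31199485453}{11247111}$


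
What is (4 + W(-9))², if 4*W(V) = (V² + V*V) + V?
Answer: 28561/16 ≈ 1785.1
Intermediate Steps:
W(V) = V²/2 + V/4 (W(V) = ((V² + V*V) + V)/4 = ((V² + V²) + V)/4 = (2*V² + V)/4 = (V + 2*V²)/4 = V²/2 + V/4)
(4 + W(-9))² = (4 + (¼)*(-9)*(1 + 2*(-9)))² = (4 + (¼)*(-9)*(1 - 18))² = (4 + (¼)*(-9)*(-17))² = (4 + 153/4)² = (169/4)² = 28561/16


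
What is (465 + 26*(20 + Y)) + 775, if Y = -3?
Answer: 1682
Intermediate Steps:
(465 + 26*(20 + Y)) + 775 = (465 + 26*(20 - 3)) + 775 = (465 + 26*17) + 775 = (465 + 442) + 775 = 907 + 775 = 1682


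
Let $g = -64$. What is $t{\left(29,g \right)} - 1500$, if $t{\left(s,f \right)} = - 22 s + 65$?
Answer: $-2073$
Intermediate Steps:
$t{\left(s,f \right)} = 65 - 22 s$
$t{\left(29,g \right)} - 1500 = \left(65 - 638\right) - 1500 = -573 - 1500 = -2073$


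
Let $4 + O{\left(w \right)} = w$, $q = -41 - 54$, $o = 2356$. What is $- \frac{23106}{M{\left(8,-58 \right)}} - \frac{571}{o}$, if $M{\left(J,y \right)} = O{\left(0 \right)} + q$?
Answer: $\frac{18127069}{77748} \approx 233.15$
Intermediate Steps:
$q = -95$ ($q = -41 - 54 = -95$)
$O{\left(w \right)} = -4 + w$
$M{\left(J,y \right)} = -99$ ($M{\left(J,y \right)} = \left(-4 + 0\right) - 95 = -4 - 95 = -99$)
$- \frac{23106}{M{\left(8,-58 \right)}} - \frac{571}{o} = - \frac{23106}{-99} - \frac{571}{2356} = \left(-23106\right) \left(- \frac{1}{99}\right) - \frac{571}{2356} = \frac{7702}{33} - \frac{571}{2356} = \frac{18127069}{77748}$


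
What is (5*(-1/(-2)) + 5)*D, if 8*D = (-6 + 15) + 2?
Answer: 165/16 ≈ 10.313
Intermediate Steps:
D = 11/8 (D = ((-6 + 15) + 2)/8 = (9 + 2)/8 = (⅛)*11 = 11/8 ≈ 1.3750)
(5*(-1/(-2)) + 5)*D = (5*(-1/(-2)) + 5)*(11/8) = (5*(-1*(-½)) + 5)*(11/8) = (5*(½) + 5)*(11/8) = (5/2 + 5)*(11/8) = (15/2)*(11/8) = 165/16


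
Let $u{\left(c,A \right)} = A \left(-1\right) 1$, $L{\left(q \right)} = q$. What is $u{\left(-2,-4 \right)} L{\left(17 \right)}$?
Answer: $68$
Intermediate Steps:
$u{\left(c,A \right)} = - A$ ($u{\left(c,A \right)} = - A 1 = - A$)
$u{\left(-2,-4 \right)} L{\left(17 \right)} = \left(-1\right) \left(-4\right) 17 = 4 \cdot 17 = 68$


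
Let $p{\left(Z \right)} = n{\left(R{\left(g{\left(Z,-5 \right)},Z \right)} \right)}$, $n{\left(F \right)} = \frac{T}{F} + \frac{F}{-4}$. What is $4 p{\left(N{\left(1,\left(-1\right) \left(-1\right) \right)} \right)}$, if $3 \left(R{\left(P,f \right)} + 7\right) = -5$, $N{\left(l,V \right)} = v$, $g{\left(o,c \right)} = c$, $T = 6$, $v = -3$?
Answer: $\frac{230}{39} \approx 5.8974$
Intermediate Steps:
$N{\left(l,V \right)} = -3$
$R{\left(P,f \right)} = - \frac{26}{3}$ ($R{\left(P,f \right)} = -7 + \frac{1}{3} \left(-5\right) = -7 - \frac{5}{3} = - \frac{26}{3}$)
$n{\left(F \right)} = \frac{6}{F} - \frac{F}{4}$ ($n{\left(F \right)} = \frac{6}{F} + \frac{F}{-4} = \frac{6}{F} + F \left(- \frac{1}{4}\right) = \frac{6}{F} - \frac{F}{4}$)
$p{\left(Z \right)} = \frac{115}{78}$ ($p{\left(Z \right)} = \frac{6}{- \frac{26}{3}} - - \frac{13}{6} = 6 \left(- \frac{3}{26}\right) + \frac{13}{6} = - \frac{9}{13} + \frac{13}{6} = \frac{115}{78}$)
$4 p{\left(N{\left(1,\left(-1\right) \left(-1\right) \right)} \right)} = 4 \cdot \frac{115}{78} = \frac{230}{39}$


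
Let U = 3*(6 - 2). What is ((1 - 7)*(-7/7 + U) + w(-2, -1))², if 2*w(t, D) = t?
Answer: 4489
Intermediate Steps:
w(t, D) = t/2
U = 12 (U = 3*4 = 12)
((1 - 7)*(-7/7 + U) + w(-2, -1))² = ((1 - 7)*(-7/7 + 12) + (½)*(-2))² = (-6*(-7*⅐ + 12) - 1)² = (-6*(-1 + 12) - 1)² = (-6*11 - 1)² = (-66 - 1)² = (-67)² = 4489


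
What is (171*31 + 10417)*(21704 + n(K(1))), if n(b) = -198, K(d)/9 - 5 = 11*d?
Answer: 338031308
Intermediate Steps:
K(d) = 45 + 99*d (K(d) = 45 + 9*(11*d) = 45 + 99*d)
(171*31 + 10417)*(21704 + n(K(1))) = (171*31 + 10417)*(21704 - 198) = (5301 + 10417)*21506 = 15718*21506 = 338031308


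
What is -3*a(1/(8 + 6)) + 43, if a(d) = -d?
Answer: 605/14 ≈ 43.214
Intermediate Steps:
-3*a(1/(8 + 6)) + 43 = -(-3)/(8 + 6) + 43 = -(-3)/14 + 43 = -3*(-1/14) + 43 = 3/14 + 43 = 605/14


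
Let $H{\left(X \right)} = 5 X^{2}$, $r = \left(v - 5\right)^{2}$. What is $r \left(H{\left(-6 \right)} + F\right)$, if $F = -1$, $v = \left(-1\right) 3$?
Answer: $11456$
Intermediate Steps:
$v = -3$
$r = 64$ ($r = \left(-3 - 5\right)^{2} = \left(-8\right)^{2} = 64$)
$r \left(H{\left(-6 \right)} + F\right) = 64 \left(5 \left(-6\right)^{2} - 1\right) = 64 \left(5 \cdot 36 - 1\right) = 64 \left(180 - 1\right) = 64 \cdot 179 = 11456$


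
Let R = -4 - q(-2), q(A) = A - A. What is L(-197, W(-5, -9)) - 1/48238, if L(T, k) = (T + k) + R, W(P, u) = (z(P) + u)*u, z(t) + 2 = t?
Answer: -2749567/48238 ≈ -57.000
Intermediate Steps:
z(t) = -2 + t
q(A) = 0
W(P, u) = u*(-2 + P + u) (W(P, u) = ((-2 + P) + u)*u = (-2 + P + u)*u = u*(-2 + P + u))
R = -4 (R = -4 - 1*0 = -4 + 0 = -4)
L(T, k) = -4 + T + k (L(T, k) = (T + k) - 4 = -4 + T + k)
L(-197, W(-5, -9)) - 1/48238 = (-4 - 197 - 9*(-2 - 5 - 9)) - 1/48238 = (-4 - 197 - 9*(-16)) - 1*1/48238 = (-4 - 197 + 144) - 1/48238 = -57 - 1/48238 = -2749567/48238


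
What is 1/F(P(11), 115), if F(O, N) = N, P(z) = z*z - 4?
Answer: 1/115 ≈ 0.0086956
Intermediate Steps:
P(z) = -4 + z² (P(z) = z² - 4 = -4 + z²)
1/F(P(11), 115) = 1/115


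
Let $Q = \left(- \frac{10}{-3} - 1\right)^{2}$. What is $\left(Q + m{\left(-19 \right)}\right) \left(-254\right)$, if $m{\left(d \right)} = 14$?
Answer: $- \frac{44450}{9} \approx -4938.9$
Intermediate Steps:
$Q = \frac{49}{9}$ ($Q = \left(\left(-10\right) \left(- \frac{1}{3}\right) - 1\right)^{2} = \left(\frac{10}{3} - 1\right)^{2} = \left(\frac{7}{3}\right)^{2} = \frac{49}{9} \approx 5.4444$)
$\left(Q + m{\left(-19 \right)}\right) \left(-254\right) = \left(\frac{49}{9} + 14\right) \left(-254\right) = \frac{175}{9} \left(-254\right) = - \frac{44450}{9}$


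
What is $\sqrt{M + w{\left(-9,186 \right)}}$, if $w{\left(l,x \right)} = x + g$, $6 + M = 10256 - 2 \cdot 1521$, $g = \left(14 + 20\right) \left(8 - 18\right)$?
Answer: $\sqrt{7054} \approx 83.988$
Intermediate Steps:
$g = -340$ ($g = 34 \left(-10\right) = -340$)
$M = 7208$ ($M = -6 + \left(10256 - 2 \cdot 1521\right) = -6 + \left(10256 - 3042\right) = -6 + 7214 = 7208$)
$w{\left(l,x \right)} = -340 + x$ ($w{\left(l,x \right)} = x - 340 = -340 + x$)
$\sqrt{M + w{\left(-9,186 \right)}} = \sqrt{7208 + \left(-340 + 186\right)} = \sqrt{7208 - 154} = \sqrt{7054}$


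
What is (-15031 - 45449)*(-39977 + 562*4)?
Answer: 2281849920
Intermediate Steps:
(-15031 - 45449)*(-39977 + 562*4) = -60480*(-39977 + 2248) = -60480*(-37729) = 2281849920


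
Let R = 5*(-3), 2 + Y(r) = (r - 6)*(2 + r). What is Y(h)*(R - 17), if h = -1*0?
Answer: 448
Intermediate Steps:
h = 0
Y(r) = -2 + (-6 + r)*(2 + r) (Y(r) = -2 + (r - 6)*(2 + r) = -2 + (-6 + r)*(2 + r))
R = -15
Y(h)*(R - 17) = (-14 + 0**2 - 4*0)*(-15 - 17) = (-14 + 0 + 0)*(-32) = -14*(-32) = 448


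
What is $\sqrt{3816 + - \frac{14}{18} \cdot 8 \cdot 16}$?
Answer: $\frac{2 \sqrt{8362}}{3} \approx 60.963$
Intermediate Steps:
$\sqrt{3816 + - \frac{14}{18} \cdot 8 \cdot 16} = \sqrt{3816 + \left(-14\right) \frac{1}{18} \cdot 8 \cdot 16} = \sqrt{3816 + \left(- \frac{7}{9}\right) 8 \cdot 16} = \sqrt{3816 - \frac{896}{9}} = \sqrt{\frac{33448}{9}} = \frac{2 \sqrt{8362}}{3}$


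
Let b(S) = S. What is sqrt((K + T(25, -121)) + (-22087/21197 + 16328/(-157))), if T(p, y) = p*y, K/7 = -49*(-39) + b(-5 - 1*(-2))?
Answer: 4*sqrt(287165869969)/21197 ≈ 101.12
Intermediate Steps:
K = 13356 (K = 7*(-49*(-39) + (-5 - 1*(-2))) = 7*(1911 + (-5 + 2)) = 7*(1911 - 3) = 7*1908 = 13356)
sqrt((K + T(25, -121)) + (-22087/21197 + 16328/(-157))) = sqrt((13356 + 25*(-121)) + (-22087/21197 + 16328/(-157))) = sqrt((13356 - 3025) + (-22087*1/21197 + 16328*(-1/157))) = sqrt(10331 + (-22087/21197 - 104)) = sqrt(10331 - 2226575/21197) = sqrt(216759632/21197) = 4*sqrt(287165869969)/21197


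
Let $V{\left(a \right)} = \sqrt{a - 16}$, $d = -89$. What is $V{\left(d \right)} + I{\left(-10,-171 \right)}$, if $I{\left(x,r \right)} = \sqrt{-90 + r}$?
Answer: $i \left(\sqrt{105} + 3 \sqrt{29}\right) \approx 26.402 i$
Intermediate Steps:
$V{\left(a \right)} = \sqrt{-16 + a}$
$V{\left(d \right)} + I{\left(-10,-171 \right)} = \sqrt{-16 - 89} + \sqrt{-90 - 171} = \sqrt{-105} + \sqrt{-261} = i \sqrt{105} + 3 i \sqrt{29}$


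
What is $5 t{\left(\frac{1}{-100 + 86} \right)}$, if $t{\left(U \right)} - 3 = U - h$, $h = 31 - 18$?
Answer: $- \frac{705}{14} \approx -50.357$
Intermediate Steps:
$h = 13$
$t{\left(U \right)} = -10 + U$ ($t{\left(U \right)} = 3 + \left(U - 13\right) = 3 + \left(-13 + U\right) = -10 + U$)
$5 t{\left(\frac{1}{-100 + 86} \right)} = 5 \left(-10 + \frac{1}{-100 + 86}\right) = 5 \left(-10 + \frac{1}{-14}\right) = 5 \left(-10 - \frac{1}{14}\right) = 5 \left(- \frac{141}{14}\right) = - \frac{705}{14}$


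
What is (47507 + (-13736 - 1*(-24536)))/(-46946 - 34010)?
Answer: -58307/80956 ≈ -0.72023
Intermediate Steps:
(47507 + (-13736 - 1*(-24536)))/(-46946 - 34010) = (47507 + (-13736 + 24536))/(-80956) = (47507 + 10800)*(-1/80956) = 58307*(-1/80956) = -58307/80956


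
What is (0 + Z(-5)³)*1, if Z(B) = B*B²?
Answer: -1953125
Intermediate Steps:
Z(B) = B³
(0 + Z(-5)³)*1 = (0 + ((-5)³)³)*1 = (0 + (-125)³)*1 = (0 - 1953125)*1 = -1953125*1 = -1953125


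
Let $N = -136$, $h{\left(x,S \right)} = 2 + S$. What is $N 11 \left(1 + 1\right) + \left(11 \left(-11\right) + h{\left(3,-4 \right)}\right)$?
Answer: $-3115$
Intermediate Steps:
$N 11 \left(1 + 1\right) + \left(11 \left(-11\right) + h{\left(3,-4 \right)}\right) = - 136 \cdot 11 \left(1 + 1\right) + \left(11 \left(-11\right) + \left(2 - 4\right)\right) = - 136 \cdot 11 \cdot 2 - 123 = \left(-136\right) 22 - 123 = -2992 - 123 = -3115$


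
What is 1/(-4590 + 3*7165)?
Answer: 1/16905 ≈ 5.9154e-5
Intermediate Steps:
1/(-4590 + 3*7165) = 1/(-4590 + 21495) = 1/16905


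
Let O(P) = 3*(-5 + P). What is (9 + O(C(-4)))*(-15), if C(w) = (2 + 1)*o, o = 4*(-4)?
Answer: 2250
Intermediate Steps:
o = -16
C(w) = -48 (C(w) = (2 + 1)*(-16) = 3*(-16) = -48)
O(P) = -15 + 3*P
(9 + O(C(-4)))*(-15) = (9 + (-15 + 3*(-48)))*(-15) = (9 + (-15 - 144))*(-15) = (9 - 159)*(-15) = -150*(-15) = 2250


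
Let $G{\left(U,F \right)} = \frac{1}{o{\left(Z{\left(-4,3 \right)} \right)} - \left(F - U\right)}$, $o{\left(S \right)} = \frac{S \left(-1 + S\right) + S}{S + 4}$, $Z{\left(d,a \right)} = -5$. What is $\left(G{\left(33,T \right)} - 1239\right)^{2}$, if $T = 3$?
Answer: $\frac{38365636}{25} \approx 1.5346 \cdot 10^{6}$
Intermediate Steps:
$o{\left(S \right)} = \frac{S + S \left(-1 + S\right)}{4 + S}$
$G{\left(U,F \right)} = \frac{1}{-25 + U - F}$ ($G{\left(U,F \right)} = \frac{1}{\frac{\left(-5\right)^{2}}{4 - 5} - \left(F - U\right)} = \frac{1}{\frac{25}{-1} - \left(F - U\right)} = \frac{1}{25 \left(-1\right) - \left(F - U\right)} = \frac{1}{-25 - \left(F - U\right)} = \frac{1}{-25 + U - F}$)
$\left(G{\left(33,T \right)} - 1239\right)^{2} = \left(\frac{1}{-25 + 33 - 3} - 1239\right)^{2} = \left(\frac{1}{5} - 1239\right)^{2} = \left(- \frac{6194}{5}\right)^{2} = \frac{38365636}{25}$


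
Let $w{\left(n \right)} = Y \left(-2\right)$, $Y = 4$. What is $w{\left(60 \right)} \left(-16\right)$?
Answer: $128$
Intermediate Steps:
$w{\left(n \right)} = -8$ ($w{\left(n \right)} = 4 \left(-2\right) = -8$)
$w{\left(60 \right)} \left(-16\right) = \left(-8\right) \left(-16\right) = 128$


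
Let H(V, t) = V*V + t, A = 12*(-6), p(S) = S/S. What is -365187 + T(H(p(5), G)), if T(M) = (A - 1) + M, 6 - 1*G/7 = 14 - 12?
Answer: -365231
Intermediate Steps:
p(S) = 1
A = -72
G = 28 (G = 42 - 7*(14 - 12) = 42 - 7*2 = 42 - 14 = 28)
H(V, t) = t + V**2 (H(V, t) = V**2 + t = t + V**2)
T(M) = -73 + M (T(M) = (-72 - 1) + M = -73 + M)
-365187 + T(H(p(5), G)) = -365187 + (-73 + (28 + 1**2)) = -365187 + (-73 + (28 + 1)) = -365187 + (-73 + 29) = -365187 - 44 = -365231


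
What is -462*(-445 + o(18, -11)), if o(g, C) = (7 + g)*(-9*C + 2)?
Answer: -960960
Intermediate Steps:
o(g, C) = (2 - 9*C)*(7 + g) (o(g, C) = (7 + g)*(2 - 9*C) = (2 - 9*C)*(7 + g))
-462*(-445 + o(18, -11)) = -462*(-445 + (14 - 63*(-11) + 2*18 - 9*(-11)*18)) = -462*(-445 + (14 + 693 + 36 + 1782)) = -462*(-445 + 2525) = -462*2080 = -960960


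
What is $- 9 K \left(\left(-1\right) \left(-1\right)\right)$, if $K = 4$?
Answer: $-36$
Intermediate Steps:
$- 9 K \left(\left(-1\right) \left(-1\right)\right) = \left(-9\right) 4 \left(\left(-1\right) \left(-1\right)\right) = \left(-36\right) 1 = -36$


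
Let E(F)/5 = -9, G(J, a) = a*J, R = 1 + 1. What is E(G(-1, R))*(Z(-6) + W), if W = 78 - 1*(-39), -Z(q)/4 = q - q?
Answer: -5265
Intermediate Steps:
R = 2
G(J, a) = J*a
E(F) = -45 (E(F) = 5*(-9) = -45)
Z(q) = 0 (Z(q) = -4*(q - q) = -4*0 = 0)
W = 117 (W = 78 + 39 = 117)
E(G(-1, R))*(Z(-6) + W) = -45*(0 + 117) = -45*117 = -5265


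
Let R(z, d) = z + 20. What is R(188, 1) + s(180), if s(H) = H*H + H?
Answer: 32788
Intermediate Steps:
s(H) = H + H**2 (s(H) = H**2 + H = H + H**2)
R(z, d) = 20 + z
R(188, 1) + s(180) = (20 + 188) + 180*(1 + 180) = 208 + 180*181 = 208 + 32580 = 32788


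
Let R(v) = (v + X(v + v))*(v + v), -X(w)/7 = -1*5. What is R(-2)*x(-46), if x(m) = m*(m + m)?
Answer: -558624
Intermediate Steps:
X(w) = 35 (X(w) = -(-7)*5 = -7*(-5) = 35)
R(v) = 2*v*(35 + v) (R(v) = (v + 35)*(v + v) = (35 + v)*(2*v) = 2*v*(35 + v))
x(m) = 2*m² (x(m) = m*(2*m) = 2*m²)
R(-2)*x(-46) = (2*(-2)*(35 - 2))*(2*(-46)²) = (2*(-2)*33)*(2*2116) = -132*4232 = -558624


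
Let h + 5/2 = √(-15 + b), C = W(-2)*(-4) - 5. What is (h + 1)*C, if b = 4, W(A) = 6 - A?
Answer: 111/2 - 37*I*√11 ≈ 55.5 - 122.72*I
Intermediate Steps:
C = -37 (C = (6 - 1*(-2))*(-4) - 5 = (6 + 2)*(-4) - 5 = 8*(-4) - 5 = -32 - 5 = -37)
h = -5/2 + I*√11 (h = -5/2 + √(-15 + 4) = -5/2 + √(-11) = -5/2 + I*√11 ≈ -2.5 + 3.3166*I)
(h + 1)*C = ((-5/2 + I*√11) + 1)*(-37) = (-3/2 + I*√11)*(-37) = 111/2 - 37*I*√11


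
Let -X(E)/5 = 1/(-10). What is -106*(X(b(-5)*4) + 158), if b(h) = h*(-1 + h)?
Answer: -16801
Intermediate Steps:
X(E) = ½ (X(E) = -5/(-10) = -5*(-⅒) = ½)
-106*(X(b(-5)*4) + 158) = -106*(½ + 158) = -106*317/2 = -16801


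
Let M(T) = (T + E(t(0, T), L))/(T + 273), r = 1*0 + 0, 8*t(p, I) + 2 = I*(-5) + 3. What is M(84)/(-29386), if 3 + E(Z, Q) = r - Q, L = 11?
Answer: -5/749343 ≈ -6.6725e-6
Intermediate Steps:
t(p, I) = ⅛ - 5*I/8 (t(p, I) = -¼ + (I*(-5) + 3)/8 = -¼ + (-5*I + 3)/8 = -¼ + (3 - 5*I)/8 = -¼ + (3/8 - 5*I/8) = ⅛ - 5*I/8)
r = 0 (r = 0 + 0 = 0)
E(Z, Q) = -3 - Q (E(Z, Q) = -3 + (0 - Q) = -3 - Q)
M(T) = (-14 + T)/(273 + T) (M(T) = (T + (-3 - 1*11))/(T + 273) = (T + (-3 - 11))/(273 + T) = (T - 14)/(273 + T) = (-14 + T)/(273 + T))
M(84)/(-29386) = ((-14 + 84)/(273 + 84))/(-29386) = (70/357)*(-1/29386) = ((1/357)*70)*(-1/29386) = (10/51)*(-1/29386) = -5/749343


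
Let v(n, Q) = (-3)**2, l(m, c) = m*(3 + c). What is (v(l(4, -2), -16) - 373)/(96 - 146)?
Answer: 182/25 ≈ 7.2800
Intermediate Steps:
v(n, Q) = 9
(v(l(4, -2), -16) - 373)/(96 - 146) = (9 - 373)/(96 - 146) = -364/(-50) = -364*(-1/50) = 182/25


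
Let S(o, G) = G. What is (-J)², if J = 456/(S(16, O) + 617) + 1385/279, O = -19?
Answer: 228223086529/6959063241 ≈ 32.795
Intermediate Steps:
J = 477727/83421 (J = 456/(-19 + 617) + 1385/279 = 456/598 + 1385*(1/279) = 456*(1/598) + 1385/279 = 228/299 + 1385/279 = 477727/83421 ≈ 5.7267)
(-J)² = (-1*477727/83421)² = (-477727/83421)² = 228223086529/6959063241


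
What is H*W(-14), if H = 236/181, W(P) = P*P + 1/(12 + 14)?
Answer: 601446/2353 ≈ 255.61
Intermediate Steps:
W(P) = 1/26 + P**2 (W(P) = P**2 + 1/26 = 1/26 + P**2)
H = 236/181 (H = 236*(1/181) = 236/181 ≈ 1.3039)
H*W(-14) = 236*(1/26 + (-14)**2)/181 = 236*(1/26 + 196)/181 = (236/181)*(5097/26) = 601446/2353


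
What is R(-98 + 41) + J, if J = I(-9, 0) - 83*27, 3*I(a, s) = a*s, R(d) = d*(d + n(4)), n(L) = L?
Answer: 780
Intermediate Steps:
R(d) = d*(4 + d) (R(d) = d*(d + 4) = d*(4 + d))
I(a, s) = a*s/3 (I(a, s) = (a*s)/3 = a*s/3)
J = -2241 (J = (⅓)*(-9)*0 - 83*27 = 0 - 2241 = -2241)
R(-98 + 41) + J = (-98 + 41)*(4 + (-98 + 41)) - 2241 = -57*(4 - 57) - 2241 = -57*(-53) - 2241 = 3021 - 2241 = 780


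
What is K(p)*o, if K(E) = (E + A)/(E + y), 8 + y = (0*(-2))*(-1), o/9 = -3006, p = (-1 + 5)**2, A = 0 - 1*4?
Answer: -40581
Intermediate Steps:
A = -4 (A = 0 - 4 = -4)
p = 16 (p = 4**2 = 16)
o = -27054 (o = 9*(-3006) = -27054)
y = -8 (y = -8 + (0*(-2))*(-1) = -8 + 0*(-1) = -8 + 0 = -8)
K(E) = (-4 + E)/(-8 + E) (K(E) = (E - 4)/(E - 8) = (-4 + E)/(-8 + E))
K(p)*o = ((-4 + 16)/(-8 + 16))*(-27054) = (12/8)*(-27054) = ((1/8)*12)*(-27054) = (3/2)*(-27054) = -40581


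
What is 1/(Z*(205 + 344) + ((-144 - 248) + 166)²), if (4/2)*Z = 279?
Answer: 2/255323 ≈ 7.8332e-6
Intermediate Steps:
Z = 279/2 (Z = (½)*279 = 279/2 ≈ 139.50)
1/(Z*(205 + 344) + ((-144 - 248) + 166)²) = 1/(279*(205 + 344)/2 + ((-144 - 248) + 166)²) = 1/((279/2)*549 + (-392 + 166)²) = 1/(153171/2 + (-226)²) = 1/(153171/2 + 51076) = 1/(255323/2) = 2/255323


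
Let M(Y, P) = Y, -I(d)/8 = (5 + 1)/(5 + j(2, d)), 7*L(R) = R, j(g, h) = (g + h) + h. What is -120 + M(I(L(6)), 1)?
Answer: -7656/61 ≈ -125.51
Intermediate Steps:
j(g, h) = g + 2*h
L(R) = R/7
I(d) = -48/(7 + 2*d) (I(d) = -8*(5 + 1)/(5 + (2 + 2*d)) = -48/(7 + 2*d))
-120 + M(I(L(6)), 1) = -120 - 48/(7 + 2*((⅐)*6)) = -120 - 48/(7 + 2*(6/7)) = -120 - 48/(7 + 12/7) = -120 - 48/61/7 = -120 - 48*7/61 = -120 - 336/61 = -7656/61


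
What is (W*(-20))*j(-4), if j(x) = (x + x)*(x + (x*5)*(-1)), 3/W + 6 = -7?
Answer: -7680/13 ≈ -590.77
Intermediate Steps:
W = -3/13 (W = 3/(-6 - 7) = 3/(-13) = 3*(-1/13) = -3/13 ≈ -0.23077)
j(x) = -8*x**2 (j(x) = (2*x)*(x + (5*x)*(-1)) = (2*x)*(x - 5*x) = (2*x)*(-4*x) = -8*x**2)
(W*(-20))*j(-4) = (-3/13*(-20))*(-8*(-4)**2) = 60*(-8*16)/13 = (60/13)*(-128) = -7680/13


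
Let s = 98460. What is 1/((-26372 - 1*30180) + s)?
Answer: 1/41908 ≈ 2.3862e-5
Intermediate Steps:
1/((-26372 - 1*30180) + s) = 1/((-26372 - 1*30180) + 98460) = 1/((-26372 - 30180) + 98460) = 1/(-56552 + 98460) = 1/41908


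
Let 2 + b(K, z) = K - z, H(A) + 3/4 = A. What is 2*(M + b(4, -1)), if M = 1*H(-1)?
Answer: 5/2 ≈ 2.5000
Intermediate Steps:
H(A) = -¾ + A
b(K, z) = -2 + K - z (b(K, z) = -2 + (K - z) = -2 + K - z)
M = -7/4 (M = 1*(-¾ - 1) = 1*(-7/4) = -7/4 ≈ -1.7500)
2*(M + b(4, -1)) = 2*(-7/4 + (-2 + 4 - 1*(-1))) = 2*(-7/4 + (-2 + 4 + 1)) = 2*(-7/4 + 3) = 2*(5/4) = 5/2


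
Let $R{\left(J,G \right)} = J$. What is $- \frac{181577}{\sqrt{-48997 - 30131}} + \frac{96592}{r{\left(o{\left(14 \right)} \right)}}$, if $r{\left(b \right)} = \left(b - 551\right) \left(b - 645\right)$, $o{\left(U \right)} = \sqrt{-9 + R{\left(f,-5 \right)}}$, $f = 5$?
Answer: $\frac{34327927472}{126308484545} + \frac{231048064 i}{126308484545} + \frac{181577 i \sqrt{2198}}{13188} \approx 0.27178 + 645.5 i$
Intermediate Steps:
$o{\left(U \right)} = 2 i$ ($o{\left(U \right)} = \sqrt{-9 + 5} = \sqrt{-4} = 2 i$)
$r{\left(b \right)} = \left(-645 + b\right) \left(-551 + b\right)$ ($r{\left(b \right)} = \left(-551 + b\right) \left(-645 + b\right) = \left(-645 + b\right) \left(-551 + b\right)$)
$- \frac{181577}{\sqrt{-48997 - 30131}} + \frac{96592}{r{\left(o{\left(14 \right)} \right)}} = - \frac{181577}{\sqrt{-48997 - 30131}} + \frac{96592}{355395 + \left(2 i\right)^{2} - 1196 \cdot 2 i} = - \frac{181577}{\sqrt{-79128}} + \frac{96592}{355395 - 4 - 2392 i} = - \frac{181577}{6 i \sqrt{2198}} + \frac{96592}{355391 - 2392 i} = - 181577 \left(- \frac{i \sqrt{2198}}{13188}\right) + 96592 \frac{355391 + 2392 i}{126308484545} = \frac{181577 i \sqrt{2198}}{13188} + \frac{96592 \left(355391 + 2392 i\right)}{126308484545} = \frac{96592 \left(355391 + 2392 i\right)}{126308484545} + \frac{181577 i \sqrt{2198}}{13188}$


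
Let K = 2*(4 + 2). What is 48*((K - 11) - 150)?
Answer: -7152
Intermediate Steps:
K = 12 (K = 2*6 = 12)
48*((K - 11) - 150) = 48*((12 - 11) - 150) = 48*(1 - 150) = 48*(-149) = -7152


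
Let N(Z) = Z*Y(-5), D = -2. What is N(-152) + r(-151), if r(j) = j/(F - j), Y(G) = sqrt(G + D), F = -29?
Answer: -151/122 - 152*I*sqrt(7) ≈ -1.2377 - 402.15*I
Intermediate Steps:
Y(G) = sqrt(-2 + G) (Y(G) = sqrt(G - 2) = sqrt(-2 + G))
N(Z) = I*Z*sqrt(7) (N(Z) = Z*sqrt(-2 - 5) = Z*sqrt(-7) = Z*(I*sqrt(7)) = I*Z*sqrt(7))
r(j) = j/(-29 - j)
N(-152) + r(-151) = I*(-152)*sqrt(7) - 1*(-151)/(29 - 151) = -152*I*sqrt(7) - 1*(-151)/(-122) = -152*I*sqrt(7) - 1*(-151)*(-1/122) = -152*I*sqrt(7) - 151/122 = -151/122 - 152*I*sqrt(7)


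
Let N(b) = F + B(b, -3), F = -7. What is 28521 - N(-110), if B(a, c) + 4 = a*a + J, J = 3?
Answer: 16429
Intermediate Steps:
B(a, c) = -1 + a**2 (B(a, c) = -4 + (a*a + 3) = -4 + (a**2 + 3) = -4 + (3 + a**2) = -1 + a**2)
N(b) = -8 + b**2 (N(b) = -7 + (-1 + b**2) = -8 + b**2)
28521 - N(-110) = 28521 - (-8 + (-110)**2) = 28521 - (-8 + 12100) = 28521 - 1*12092 = 28521 - 12092 = 16429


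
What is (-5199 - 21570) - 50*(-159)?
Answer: -18819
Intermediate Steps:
(-5199 - 21570) - 50*(-159) = -26769 + 7950 = -18819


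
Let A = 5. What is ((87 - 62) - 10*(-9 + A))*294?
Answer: 19110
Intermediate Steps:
((87 - 62) - 10*(-9 + A))*294 = ((87 - 62) - 10*(-9 + 5))*294 = (25 - 10*(-4))*294 = (25 + 40)*294 = 65*294 = 19110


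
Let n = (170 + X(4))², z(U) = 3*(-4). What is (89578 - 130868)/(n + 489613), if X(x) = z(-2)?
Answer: -41290/514577 ≈ -0.080241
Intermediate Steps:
z(U) = -12
X(x) = -12
n = 24964 (n = (170 - 12)² = 158² = 24964)
(89578 - 130868)/(n + 489613) = (89578 - 130868)/(24964 + 489613) = -41290/514577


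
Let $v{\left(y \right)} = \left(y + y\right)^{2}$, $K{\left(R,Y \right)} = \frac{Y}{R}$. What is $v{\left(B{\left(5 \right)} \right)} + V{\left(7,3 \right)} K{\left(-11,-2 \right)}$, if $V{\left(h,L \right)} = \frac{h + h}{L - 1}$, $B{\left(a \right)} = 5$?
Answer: $\frac{1114}{11} \approx 101.27$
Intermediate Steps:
$v{\left(y \right)} = 4 y^{2}$ ($v{\left(y \right)} = \left(2 y\right)^{2} = 4 y^{2}$)
$V{\left(h,L \right)} = \frac{2 h}{-1 + L}$
$v{\left(B{\left(5 \right)} \right)} + V{\left(7,3 \right)} K{\left(-11,-2 \right)} = 4 \cdot 5^{2} + 2 \cdot 7 \frac{1}{-1 + 3} \left(- \frac{2}{-11}\right) = 4 \cdot 25 + 2 \cdot 7 \cdot \frac{1}{2} \left(\left(-2\right) \left(- \frac{1}{11}\right)\right) = 100 + 2 \cdot 7 \cdot \frac{1}{2} \cdot \frac{2}{11} = 100 + 7 \cdot \frac{2}{11} = 100 + \frac{14}{11} = \frac{1114}{11}$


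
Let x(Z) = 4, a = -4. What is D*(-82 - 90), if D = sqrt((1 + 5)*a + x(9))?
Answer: -344*I*sqrt(5) ≈ -769.21*I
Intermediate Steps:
D = 2*I*sqrt(5) (D = sqrt((1 + 5)*(-4) + 4) = sqrt(6*(-4) + 4) = sqrt(-24 + 4) = sqrt(-20) = 2*I*sqrt(5) ≈ 4.4721*I)
D*(-82 - 90) = (2*I*sqrt(5))*(-82 - 90) = (2*I*sqrt(5))*(-172) = -344*I*sqrt(5)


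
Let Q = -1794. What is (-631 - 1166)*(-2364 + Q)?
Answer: 7471926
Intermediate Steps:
(-631 - 1166)*(-2364 + Q) = (-631 - 1166)*(-2364 - 1794) = -1797*(-4158) = 7471926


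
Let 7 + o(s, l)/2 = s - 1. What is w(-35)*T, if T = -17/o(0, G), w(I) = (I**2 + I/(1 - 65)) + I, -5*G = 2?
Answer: 1295315/1024 ≈ 1265.0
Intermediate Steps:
G = -2/5 (G = -1/5*2 = -2/5 ≈ -0.40000)
o(s, l) = -16 + 2*s (o(s, l) = -14 + 2*(s - 1) = -14 + 2*(-1 + s) = -14 + (-2 + 2*s) = -16 + 2*s)
w(I) = I**2 + 63*I/64 (w(I) = (I**2 + I/(-64)) + I = (I**2 - I/64) + I = I**2 + 63*I/64)
T = 17/16 (T = -17/(-16 + 2*0) = -17/(-16 + 0) = -17/(-16) = -17*(-1/16) = 17/16 ≈ 1.0625)
w(-35)*T = ((1/64)*(-35)*(63 + 64*(-35)))*(17/16) = ((1/64)*(-35)*(63 - 2240))*(17/16) = ((1/64)*(-35)*(-2177))*(17/16) = (76195/64)*(17/16) = 1295315/1024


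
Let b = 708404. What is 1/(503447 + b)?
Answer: 1/1211851 ≈ 8.2518e-7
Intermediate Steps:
1/(503447 + b) = 1/(503447 + 708404) = 1/1211851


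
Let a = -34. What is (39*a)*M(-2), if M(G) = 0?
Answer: 0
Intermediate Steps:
(39*a)*M(-2) = (39*(-34))*0 = -1326*0 = 0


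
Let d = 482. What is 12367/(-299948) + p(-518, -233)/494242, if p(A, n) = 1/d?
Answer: -184132742025/4465937844907 ≈ -0.041230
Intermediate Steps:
p(A, n) = 1/482
12367/(-299948) + p(-518, -233)/494242 = 12367/(-299948) + (1/482)/494242 = 12367*(-1/299948) + (1/482)*(1/494242) = -12367/299948 + 1/238224644 = -184132742025/4465937844907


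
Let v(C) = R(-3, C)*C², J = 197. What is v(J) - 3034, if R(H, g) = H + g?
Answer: 7525912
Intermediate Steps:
v(C) = C²*(-3 + C) (v(C) = (-3 + C)*C² = C²*(-3 + C))
v(J) - 3034 = 197²*(-3 + 197) - 3034 = 38809*194 - 3034 = 7528946 - 3034 = 7525912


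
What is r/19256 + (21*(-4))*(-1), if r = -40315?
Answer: 1577189/19256 ≈ 81.906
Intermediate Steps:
r/19256 + (21*(-4))*(-1) = -40315/19256 + (21*(-4))*(-1) = -40315*1/19256 - 84*(-1) = -40315/19256 + 84 = 1577189/19256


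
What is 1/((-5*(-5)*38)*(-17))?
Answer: -1/16150 ≈ -6.1919e-5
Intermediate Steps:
1/((-5*(-5)*38)*(-17)) = 1/((25*38)*(-17)) = 1/(950*(-17)) = 1/(-16150) = -1/16150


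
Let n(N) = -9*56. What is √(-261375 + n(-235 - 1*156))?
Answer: I*√261879 ≈ 511.74*I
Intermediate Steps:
n(N) = -504
√(-261375 + n(-235 - 1*156)) = √(-261375 - 504) = √(-261879) = I*√261879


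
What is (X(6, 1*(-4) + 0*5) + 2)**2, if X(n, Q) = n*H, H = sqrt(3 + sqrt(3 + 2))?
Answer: 4*(1 + 3*sqrt(3 + sqrt(5)))**2 ≈ 247.42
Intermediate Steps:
H = sqrt(3 + sqrt(5)) ≈ 2.2882
X(n, Q) = n*sqrt(3 + sqrt(5))
(X(6, 1*(-4) + 0*5) + 2)**2 = (6*sqrt(3 + sqrt(5)) + 2)**2 = (2 + 6*sqrt(3 + sqrt(5)))**2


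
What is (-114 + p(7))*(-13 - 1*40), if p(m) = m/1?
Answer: 5671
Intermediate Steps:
p(m) = m (p(m) = m*1 = m)
(-114 + p(7))*(-13 - 1*40) = (-114 + 7)*(-13 - 1*40) = -107*(-13 - 40) = -107*(-53) = 5671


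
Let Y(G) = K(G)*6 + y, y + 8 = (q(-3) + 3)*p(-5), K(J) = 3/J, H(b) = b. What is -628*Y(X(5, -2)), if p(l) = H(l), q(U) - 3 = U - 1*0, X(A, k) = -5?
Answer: 83524/5 ≈ 16705.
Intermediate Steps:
q(U) = 3 + U (q(U) = 3 + (U - 1*0) = 3 + (U + 0) = 3 + U)
p(l) = l
y = -23 (y = -8 + ((3 - 3) + 3)*(-5) = -8 + (0 + 3)*(-5) = -8 + 3*(-5) = -8 - 15 = -23)
Y(G) = -23 + 18/G (Y(G) = (3/G)*6 - 23 = 18/G - 23 = -23 + 18/G)
-628*Y(X(5, -2)) = -628*(-23 + 18/(-5)) = -628*(-23 + 18*(-⅕)) = -628*(-23 - 18/5) = -628*(-133/5) = 83524/5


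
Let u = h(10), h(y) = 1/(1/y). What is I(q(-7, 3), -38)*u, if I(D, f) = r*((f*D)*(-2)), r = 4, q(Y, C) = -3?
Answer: -9120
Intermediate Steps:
h(y) = y (h(y) = 1/(1/y) = y)
u = 10
I(D, f) = -8*D*f (I(D, f) = 4*((f*D)*(-2)) = 4*((D*f)*(-2)) = 4*(-2*D*f) = -8*D*f)
I(q(-7, 3), -38)*u = -8*(-3)*(-38)*10 = -912*10 = -9120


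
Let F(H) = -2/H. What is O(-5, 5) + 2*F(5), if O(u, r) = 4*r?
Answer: 96/5 ≈ 19.200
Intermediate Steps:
O(-5, 5) + 2*F(5) = 4*5 + 2*(-2/5) = 20 + 2*(-2*⅕) = 20 + 2*(-⅖) = 20 - ⅘ = 96/5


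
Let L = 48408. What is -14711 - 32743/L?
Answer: -712162831/48408 ≈ -14712.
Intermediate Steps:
-14711 - 32743/L = -14711 - 32743/48408 = -712162831/48408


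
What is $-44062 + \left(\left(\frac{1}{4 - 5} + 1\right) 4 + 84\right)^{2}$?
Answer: $-37006$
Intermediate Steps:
$-44062 + \left(\left(\frac{1}{4 - 5} + 1\right) 4 + 84\right)^{2} = -44062 + \left(\left(\frac{1}{-1} + 1\right) 4 + 84\right)^{2} = -44062 + \left(\left(-1 + 1\right) 4 + 84\right)^{2} = -44062 + \left(0 \cdot 4 + 84\right)^{2} = -44062 + \left(0 + 84\right)^{2} = -44062 + 84^{2} = -44062 + 7056 = -37006$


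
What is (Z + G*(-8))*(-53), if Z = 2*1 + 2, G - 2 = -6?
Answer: -1908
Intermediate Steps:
G = -4 (G = 2 - 6 = -4)
Z = 4 (Z = 2 + 2 = 4)
(Z + G*(-8))*(-53) = (4 - 4*(-8))*(-53) = (4 + 32)*(-53) = 36*(-53) = -1908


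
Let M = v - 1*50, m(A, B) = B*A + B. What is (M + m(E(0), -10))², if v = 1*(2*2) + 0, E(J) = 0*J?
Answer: 3136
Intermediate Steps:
E(J) = 0
v = 4 (v = 1*4 + 0 = 4 + 0 = 4)
m(A, B) = B + A*B (m(A, B) = A*B + B = B + A*B)
M = -46 (M = 4 - 1*50 = 4 - 50 = -46)
(M + m(E(0), -10))² = (-46 - 10*(1 + 0))² = (-46 - 10*1)² = (-46 - 10)² = (-56)² = 3136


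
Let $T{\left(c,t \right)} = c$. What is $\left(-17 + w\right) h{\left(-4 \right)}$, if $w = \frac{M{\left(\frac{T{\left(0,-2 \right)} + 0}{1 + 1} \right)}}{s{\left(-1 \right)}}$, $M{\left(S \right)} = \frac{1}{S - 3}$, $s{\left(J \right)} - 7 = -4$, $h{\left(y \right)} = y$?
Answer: $\frac{616}{9} \approx 68.444$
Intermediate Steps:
$s{\left(J \right)} = 3$ ($s{\left(J \right)} = 7 - 4 = 3$)
$M{\left(S \right)} = \frac{1}{-3 + S}$
$w = - \frac{1}{9}$ ($w = \frac{1}{\left(-3 + \frac{0 + 0}{1 + 1}\right) 3} = \frac{1}{-3 + \frac{0}{2}} \cdot \frac{1}{3} = \frac{1}{-3 + 0 \cdot \frac{1}{2}} \cdot \frac{1}{3} = \frac{1}{-3 + 0} \cdot \frac{1}{3} = \frac{1}{-3} \cdot \frac{1}{3} = \left(- \frac{1}{3}\right) \frac{1}{3} = - \frac{1}{9} \approx -0.11111$)
$\left(-17 + w\right) h{\left(-4 \right)} = \left(-17 - \frac{1}{9}\right) \left(-4\right) = \left(- \frac{154}{9}\right) \left(-4\right) = \frac{616}{9}$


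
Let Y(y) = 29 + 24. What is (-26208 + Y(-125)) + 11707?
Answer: -14448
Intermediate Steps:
Y(y) = 53
(-26208 + Y(-125)) + 11707 = (-26208 + 53) + 11707 = -26155 + 11707 = -14448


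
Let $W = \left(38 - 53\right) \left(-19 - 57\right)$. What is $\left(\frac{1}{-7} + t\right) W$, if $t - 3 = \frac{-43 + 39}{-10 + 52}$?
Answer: $\frac{22040}{7} \approx 3148.6$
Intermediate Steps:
$t = \frac{61}{21}$ ($t = 3 + \frac{-43 + 39}{-10 + 52} = 3 - \frac{4}{42} = 3 - \frac{2}{21} = \frac{61}{21} \approx 2.9048$)
$W = 1140$ ($W = \left(-15\right) \left(-76\right) = 1140$)
$\left(\frac{1}{-7} + t\right) W = \left(\frac{1}{-7} + \frac{61}{21}\right) 1140 = \left(- \frac{1}{7} + \frac{61}{21}\right) 1140 = \frac{58}{21} \cdot 1140 = \frac{22040}{7}$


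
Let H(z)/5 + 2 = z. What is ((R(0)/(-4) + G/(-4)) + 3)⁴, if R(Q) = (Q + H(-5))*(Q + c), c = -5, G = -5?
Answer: 38950081/16 ≈ 2.4344e+6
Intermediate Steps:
H(z) = -10 + 5*z
R(Q) = (-35 + Q)*(-5 + Q) (R(Q) = (Q + (-10 + 5*(-5)))*(Q - 5) = (Q + (-10 - 25))*(-5 + Q) = (Q - 35)*(-5 + Q) = (-35 + Q)*(-5 + Q))
((R(0)/(-4) + G/(-4)) + 3)⁴ = (((175 + 0² - 40*0)/(-4) - 5/(-4)) + 3)⁴ = (((175 + 0 + 0)*(-¼) - 5*(-¼)) + 3)⁴ = ((175*(-¼) + 5/4) + 3)⁴ = ((-175/4 + 5/4) + 3)⁴ = (-85/2 + 3)⁴ = (-79/2)⁴ = 38950081/16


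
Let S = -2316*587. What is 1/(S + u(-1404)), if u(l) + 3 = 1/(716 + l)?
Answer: -688/935332561 ≈ -7.3557e-7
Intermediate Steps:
S = -1359492
u(l) = -3 + 1/(716 + l)
1/(S + u(-1404)) = 1/(-1359492 + (-2147 - 3*(-1404))/(716 - 1404)) = 1/(-1359492 + (-2147 + 4212)/(-688)) = 1/(-1359492 - 1/688*2065) = 1/(-1359492 - 2065/688) = 1/(-935332561/688) = -688/935332561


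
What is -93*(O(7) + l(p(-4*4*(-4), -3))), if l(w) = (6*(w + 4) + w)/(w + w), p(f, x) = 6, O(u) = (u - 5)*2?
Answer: -1767/2 ≈ -883.50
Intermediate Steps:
O(u) = -10 + 2*u (O(u) = (-5 + u)*2 = -10 + 2*u)
l(w) = (24 + 7*w)/(2*w) (l(w) = (6*(4 + w) + w)/((2*w)) = ((24 + 6*w) + w)*(1/(2*w)) = (24 + 7*w)*(1/(2*w)) = (24 + 7*w)/(2*w))
-93*(O(7) + l(p(-4*4*(-4), -3))) = -93*((-10 + 2*7) + (7/2 + 12/6)) = -93*((-10 + 14) + (7/2 + 12*(⅙))) = -93*(4 + (7/2 + 2)) = -93*(4 + 11/2) = -93*19/2 = -1767/2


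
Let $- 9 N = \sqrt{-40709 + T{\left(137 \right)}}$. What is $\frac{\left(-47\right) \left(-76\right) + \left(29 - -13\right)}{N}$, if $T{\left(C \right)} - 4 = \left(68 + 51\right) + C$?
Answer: $\frac{78 i \sqrt{40449}}{97} \approx 161.72 i$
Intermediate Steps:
$T{\left(C \right)} = 123 + C$ ($T{\left(C \right)} = 4 + \left(\left(68 + 51\right) + C\right) = 4 + \left(119 + C\right) = 123 + C$)
$N = - \frac{i \sqrt{40449}}{9}$ ($N = - \frac{\sqrt{-40709 + \left(123 + 137\right)}}{9} = - \frac{\sqrt{-40709 + 260}}{9} = - \frac{\sqrt{-40449}}{9} = - \frac{i \sqrt{40449}}{9} \approx - 22.347 i$)
$\frac{\left(-47\right) \left(-76\right) + \left(29 - -13\right)}{N} = \frac{\left(-47\right) \left(-76\right) + \left(29 - -13\right)}{\left(- \frac{1}{9}\right) i \sqrt{40449}} = \left(3572 + \left(29 + 13\right)\right) \frac{3 i \sqrt{40449}}{13483} = \left(3572 + 42\right) \frac{3 i \sqrt{40449}}{13483} = 3614 \frac{3 i \sqrt{40449}}{13483} = \frac{78 i \sqrt{40449}}{97}$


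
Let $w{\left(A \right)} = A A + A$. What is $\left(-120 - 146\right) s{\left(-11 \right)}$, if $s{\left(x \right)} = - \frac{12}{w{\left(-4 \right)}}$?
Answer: $266$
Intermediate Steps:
$w{\left(A \right)} = A + A^{2}$ ($w{\left(A \right)} = A^{2} + A = A + A^{2}$)
$s{\left(x \right)} = -1$ ($s{\left(x \right)} = - \frac{12}{\left(-4\right) \left(1 - 4\right)} = - \frac{12}{\left(-4\right) \left(-3\right)} = - \frac{12}{12} = \left(-12\right) \frac{1}{12} = -1$)
$\left(-120 - 146\right) s{\left(-11 \right)} = \left(-120 - 146\right) \left(-1\right) = \left(-266\right) \left(-1\right) = 266$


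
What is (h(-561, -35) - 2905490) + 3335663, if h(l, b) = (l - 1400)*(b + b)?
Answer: 567443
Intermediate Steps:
h(l, b) = 2*b*(-1400 + l) (h(l, b) = (-1400 + l)*(2*b) = 2*b*(-1400 + l))
(h(-561, -35) - 2905490) + 3335663 = (2*(-35)*(-1400 - 561) - 2905490) + 3335663 = (2*(-35)*(-1961) - 2905490) + 3335663 = (137270 - 2905490) + 3335663 = -2768220 + 3335663 = 567443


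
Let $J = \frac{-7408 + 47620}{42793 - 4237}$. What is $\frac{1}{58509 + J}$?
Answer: $\frac{1071}{62664256} \approx 1.7091 \cdot 10^{-5}$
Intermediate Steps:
$J = \frac{1117}{1071}$ ($J = \frac{40212}{38556} = 40212 \cdot \frac{1}{38556} = \frac{1117}{1071} \approx 1.0429$)
$\frac{1}{58509 + J} = \frac{1}{58509 + \frac{1117}{1071}} = \frac{1}{\frac{62664256}{1071}} = \frac{1071}{62664256}$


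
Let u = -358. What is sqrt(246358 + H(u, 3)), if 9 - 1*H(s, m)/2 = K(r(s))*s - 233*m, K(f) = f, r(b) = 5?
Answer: sqrt(251354) ≈ 501.35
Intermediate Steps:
H(s, m) = 18 - 10*s + 466*m (H(s, m) = 18 - 2*(5*s - 233*m) = 18 - 2*(-233*m + 5*s) = 18 + (-10*s + 466*m) = 18 - 10*s + 466*m)
sqrt(246358 + H(u, 3)) = sqrt(246358 + (18 - 10*(-358) + 466*3)) = sqrt(246358 + (18 + 3580 + 1398)) = sqrt(246358 + 4996) = sqrt(251354)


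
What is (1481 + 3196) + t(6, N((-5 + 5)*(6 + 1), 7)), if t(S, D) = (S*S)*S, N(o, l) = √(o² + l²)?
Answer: 4893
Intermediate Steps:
N(o, l) = √(l² + o²)
t(S, D) = S³ (t(S, D) = S²*S = S³)
(1481 + 3196) + t(6, N((-5 + 5)*(6 + 1), 7)) = (1481 + 3196) + 6³ = 4677 + 216 = 4893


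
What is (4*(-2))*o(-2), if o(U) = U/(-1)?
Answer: -16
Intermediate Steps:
o(U) = -U (o(U) = U*(-1) = -U)
(4*(-2))*o(-2) = (4*(-2))*(-1*(-2)) = -8*2 = -16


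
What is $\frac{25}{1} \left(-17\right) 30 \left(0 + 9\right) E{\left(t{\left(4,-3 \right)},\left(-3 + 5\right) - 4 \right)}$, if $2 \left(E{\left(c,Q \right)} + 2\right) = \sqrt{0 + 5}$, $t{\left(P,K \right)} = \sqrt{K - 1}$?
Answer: $229500 - 57375 \sqrt{5} \approx 1.0121 \cdot 10^{5}$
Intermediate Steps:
$t{\left(P,K \right)} = \sqrt{-1 + K}$
$E{\left(c,Q \right)} = -2 + \frac{\sqrt{5}}{2}$ ($E{\left(c,Q \right)} = -2 + \frac{\sqrt{0 + 5}}{2} = -2 + \frac{\sqrt{5}}{2}$)
$\frac{25}{1} \left(-17\right) 30 \left(0 + 9\right) E{\left(t{\left(4,-3 \right)},\left(-3 + 5\right) - 4 \right)} = \frac{25}{1} \left(-17\right) 30 \left(0 + 9\right) \left(-2 + \frac{\sqrt{5}}{2}\right) = 25 \cdot 1 \left(-17\right) 30 \cdot 9 \left(-2 + \frac{\sqrt{5}}{2}\right) = 25 \left(-17\right) 30 \left(-18 + \frac{9 \sqrt{5}}{2}\right) = \left(-425\right) 30 \left(-18 + \frac{9 \sqrt{5}}{2}\right) = - 12750 \left(-18 + \frac{9 \sqrt{5}}{2}\right) = 229500 - 57375 \sqrt{5}$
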